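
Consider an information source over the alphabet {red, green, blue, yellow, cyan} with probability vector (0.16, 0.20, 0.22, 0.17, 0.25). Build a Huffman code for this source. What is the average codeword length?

Repeatedly combine the two least-probable nodes; the expected code length is the sum of the merged weights.
merge 4/25 + 17/100 → 33/100
merge 1/5 + 11/50 → 21/50
merge 1/4 + 33/100 → 29/50
merge 21/50 + 29/50 → 1
L = 33/100 + 21/50 + 29/50 + 1 = 233/100 = 2.33 bits/symbol.

2.33 bits/symbol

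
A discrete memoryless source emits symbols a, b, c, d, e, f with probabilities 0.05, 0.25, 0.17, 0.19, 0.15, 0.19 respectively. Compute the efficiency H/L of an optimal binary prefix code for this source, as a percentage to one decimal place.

Entropy H = −Σ p log₂ p ≈ 2.4717 bits.
Huffman merges: 1/20+3/20→1/5; 17/100+19/100→9/25; 19/100+1/5→39/100; 1/4+9/25→61/100; 39/100+61/100→1. L = 64/25 ≈ 2.5600.
Efficiency = H/L = 2.4717/2.5600 = 96.6%.

96.6%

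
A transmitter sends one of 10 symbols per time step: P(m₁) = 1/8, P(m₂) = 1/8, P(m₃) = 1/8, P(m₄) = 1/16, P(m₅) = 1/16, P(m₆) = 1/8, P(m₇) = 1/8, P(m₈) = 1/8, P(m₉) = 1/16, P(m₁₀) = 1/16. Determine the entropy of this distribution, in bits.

Each probability is a power of 1/2, so log₂(1/p) is an integer.
H = Σ p·log₂(1/p) = 1/8·3 + 1/8·3 + 1/8·3 + 1/16·4 + 1/16·4 + 1/8·3 + 1/8·3 + 1/8·3 + 1/16·4 + 1/16·4 = 3.25 bits.

3.25 bits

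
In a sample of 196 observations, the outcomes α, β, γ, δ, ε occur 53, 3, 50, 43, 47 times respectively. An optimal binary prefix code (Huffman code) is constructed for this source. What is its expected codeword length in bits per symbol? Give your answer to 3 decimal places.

2.235 bits/symbol

Probabilities are the counts divided by 196.
Repeatedly combine the two least-probable nodes; the expected code length is the sum of the merged weights.
merge 3/196 + 43/196 → 23/98
merge 23/98 + 47/196 → 93/196
merge 25/98 + 53/196 → 103/196
merge 93/196 + 103/196 → 1
L = 23/98 + 93/196 + 103/196 + 1 = 219/98 ≈ 2.235 bits/symbol.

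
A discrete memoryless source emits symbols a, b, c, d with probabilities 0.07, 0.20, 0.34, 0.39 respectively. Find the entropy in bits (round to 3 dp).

H = −Σ pᵢ log₂ pᵢ.
−0.07·log₂(0.07) = 0.2686
−0.20·log₂(0.20) = 0.4644
−0.34·log₂(0.34) = 0.5292
−0.39·log₂(0.39) = 0.5298
Sum ≈ 1.7919 → 1.792 bits.

1.792 bits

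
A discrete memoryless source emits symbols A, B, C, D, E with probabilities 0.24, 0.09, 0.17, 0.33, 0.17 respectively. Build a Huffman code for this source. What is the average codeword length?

Repeatedly combine the two least-probable nodes; the expected code length is the sum of the merged weights.
merge 9/100 + 17/100 → 13/50
merge 17/100 + 6/25 → 41/100
merge 13/50 + 33/100 → 59/100
merge 41/100 + 59/100 → 1
L = 13/50 + 41/100 + 59/100 + 1 = 113/50 = 2.26 bits/symbol.

2.26 bits/symbol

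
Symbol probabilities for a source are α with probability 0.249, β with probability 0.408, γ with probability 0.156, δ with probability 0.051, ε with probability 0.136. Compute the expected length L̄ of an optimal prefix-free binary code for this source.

Repeatedly combine the two least-probable nodes; the expected code length is the sum of the merged weights.
merge 51/1000 + 17/125 → 187/1000
merge 39/250 + 187/1000 → 343/1000
merge 249/1000 + 343/1000 → 74/125
merge 51/125 + 74/125 → 1
L = 187/1000 + 343/1000 + 74/125 + 1 = 1061/500 = 2.122 bits/symbol.

2.122 bits/symbol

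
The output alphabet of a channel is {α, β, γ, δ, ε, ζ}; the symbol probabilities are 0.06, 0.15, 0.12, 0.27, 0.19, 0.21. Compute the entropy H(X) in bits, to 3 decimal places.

H = −Σ pᵢ log₂ pᵢ.
−0.06·log₂(0.06) = 0.2435
−0.15·log₂(0.15) = 0.4105
−0.12·log₂(0.12) = 0.3671
−0.27·log₂(0.27) = 0.5100
−0.19·log₂(0.19) = 0.4552
−0.21·log₂(0.21) = 0.4728
Sum ≈ 2.4592 → 2.459 bits.

2.459 bits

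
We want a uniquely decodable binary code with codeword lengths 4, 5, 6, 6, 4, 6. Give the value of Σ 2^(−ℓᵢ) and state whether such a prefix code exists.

0.203125; yes

With common denominator 2^6 = 64: Σ 2^(−ℓᵢ) = 4/64 + 2/64 + 1/64 + 1/64 + 4/64 + 1/64 = 13/64 = 0.203125.
Kraft's inequality requires Σ ≤ 1; here Σ = 0.203125 ≤ 1, so such a prefix code exists.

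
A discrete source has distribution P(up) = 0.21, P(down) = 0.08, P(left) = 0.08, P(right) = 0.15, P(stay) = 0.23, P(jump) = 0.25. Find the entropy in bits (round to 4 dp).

H = −Σ pᵢ log₂ pᵢ.
−0.21·log₂(0.21) = 0.4728
−0.08·log₂(0.08) = 0.2915
−0.08·log₂(0.08) = 0.2915
−0.15·log₂(0.15) = 0.4105
−0.23·log₂(0.23) = 0.4877
−0.25·log₂(0.25) = 0.5000
Sum ≈ 2.4541 → 2.4541 bits.

2.4541 bits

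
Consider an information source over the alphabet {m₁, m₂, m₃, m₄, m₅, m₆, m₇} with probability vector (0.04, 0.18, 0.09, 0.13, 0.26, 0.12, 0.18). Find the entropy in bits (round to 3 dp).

2.644 bits

H = −Σ pᵢ log₂ pᵢ.
−0.04·log₂(0.04) = 0.1858
−0.18·log₂(0.18) = 0.4453
−0.09·log₂(0.09) = 0.3127
−0.13·log₂(0.13) = 0.3826
−0.26·log₂(0.26) = 0.5053
−0.12·log₂(0.12) = 0.3671
−0.18·log₂(0.18) = 0.4453
Sum ≈ 2.6440 → 2.644 bits.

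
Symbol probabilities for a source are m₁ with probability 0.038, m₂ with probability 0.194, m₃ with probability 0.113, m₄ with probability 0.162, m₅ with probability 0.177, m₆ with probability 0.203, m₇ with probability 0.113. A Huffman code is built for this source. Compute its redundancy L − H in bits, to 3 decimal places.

0.070 bits

Entropy H = −Σ p log₂ p ≈ 2.6837 bits.
Huffman merges: 19/500+113/1000→151/1000; 113/1000+151/1000→33/125; 81/500+177/1000→339/1000; 97/500+203/1000→397/1000; 33/125+339/1000→603/1000; 397/1000+603/1000→1. L = 1377/500 ≈ 2.7540.
L − H = 2.7540 − 2.6837 = 0.070 bits.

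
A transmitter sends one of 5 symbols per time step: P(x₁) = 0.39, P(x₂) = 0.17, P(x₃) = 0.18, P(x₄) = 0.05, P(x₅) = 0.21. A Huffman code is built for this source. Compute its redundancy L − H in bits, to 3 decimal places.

Entropy H = −Σ p log₂ p ≈ 2.0986 bits.
Huffman merges: 1/20+17/100→11/50; 9/50+21/100→39/100; 11/50+39/100→61/100; 39/100+61/100→1. L = 111/50 ≈ 2.2200.
L − H = 2.2200 − 2.0986 = 0.121 bits.

0.121 bits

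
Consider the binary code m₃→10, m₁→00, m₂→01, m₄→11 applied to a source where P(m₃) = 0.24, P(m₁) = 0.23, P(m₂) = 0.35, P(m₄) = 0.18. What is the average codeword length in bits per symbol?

2 bits/symbol

L̄ = Σ pᵢ·ℓᵢ = 0.24·2 + 0.23·2 + 0.35·2 + 0.18·2 = 2 bits/symbol.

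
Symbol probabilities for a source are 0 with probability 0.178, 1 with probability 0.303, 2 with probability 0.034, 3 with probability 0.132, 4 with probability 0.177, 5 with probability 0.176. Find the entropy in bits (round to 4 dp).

H = −Σ pᵢ log₂ pᵢ.
−0.178·log₂(0.178) = 0.4432
−0.303·log₂(0.303) = 0.5220
−0.034·log₂(0.034) = 0.1659
−0.132·log₂(0.132) = 0.3856
−0.177·log₂(0.177) = 0.4422
−0.176·log₂(0.176) = 0.4411
Sum ≈ 2.4000 → 2.4000 bits.

2.4000 bits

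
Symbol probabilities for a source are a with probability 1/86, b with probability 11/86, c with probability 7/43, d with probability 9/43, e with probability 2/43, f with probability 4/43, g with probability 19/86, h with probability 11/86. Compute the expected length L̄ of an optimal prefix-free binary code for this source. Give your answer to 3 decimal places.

2.779 bits/symbol

Repeatedly combine the two least-probable nodes; the expected code length is the sum of the merged weights.
merge 1/86 + 2/43 → 5/86
merge 5/86 + 4/43 → 13/86
merge 11/86 + 11/86 → 11/43
merge 13/86 + 7/43 → 27/86
merge 9/43 + 19/86 → 37/86
merge 11/43 + 27/86 → 49/86
merge 37/86 + 49/86 → 1
L = 5/86 + 13/86 + 11/43 + 27/86 + 37/86 + 49/86 + 1 = 239/86 ≈ 2.779 bits/symbol.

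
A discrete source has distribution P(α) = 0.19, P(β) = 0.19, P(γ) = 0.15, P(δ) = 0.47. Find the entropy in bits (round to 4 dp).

1.8330 bits

H = −Σ pᵢ log₂ pᵢ.
−0.19·log₂(0.19) = 0.4552
−0.19·log₂(0.19) = 0.4552
−0.15·log₂(0.15) = 0.4105
−0.47·log₂(0.47) = 0.5120
Sum ≈ 1.8330 → 1.8330 bits.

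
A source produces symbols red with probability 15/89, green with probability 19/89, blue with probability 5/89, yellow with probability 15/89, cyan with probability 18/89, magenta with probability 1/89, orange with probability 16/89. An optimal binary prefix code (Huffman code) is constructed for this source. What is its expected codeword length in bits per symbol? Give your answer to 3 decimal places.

Repeatedly combine the two least-probable nodes; the expected code length is the sum of the merged weights.
merge 1/89 + 5/89 → 6/89
merge 6/89 + 15/89 → 21/89
merge 15/89 + 16/89 → 31/89
merge 18/89 + 19/89 → 37/89
merge 21/89 + 31/89 → 52/89
merge 37/89 + 52/89 → 1
L = 6/89 + 21/89 + 31/89 + 37/89 + 52/89 + 1 = 236/89 ≈ 2.652 bits/symbol.

2.652 bits/symbol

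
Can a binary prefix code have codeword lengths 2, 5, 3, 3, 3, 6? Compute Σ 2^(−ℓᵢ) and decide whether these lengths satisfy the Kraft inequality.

With common denominator 2^6 = 64: Σ 2^(−ℓᵢ) = 16/64 + 2/64 + 8/64 + 8/64 + 8/64 + 1/64 = 43/64 = 0.671875.
Kraft's inequality requires Σ ≤ 1; here Σ = 0.671875 ≤ 1, so such a prefix code exists.

0.671875; yes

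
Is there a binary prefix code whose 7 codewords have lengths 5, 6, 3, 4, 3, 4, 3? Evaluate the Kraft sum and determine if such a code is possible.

With common denominator 2^6 = 64: Σ 2^(−ℓᵢ) = 2/64 + 1/64 + 8/64 + 4/64 + 8/64 + 4/64 + 8/64 = 35/64 = 0.546875.
Kraft's inequality requires Σ ≤ 1; here Σ = 0.546875 ≤ 1, so such a prefix code exists.

0.546875; yes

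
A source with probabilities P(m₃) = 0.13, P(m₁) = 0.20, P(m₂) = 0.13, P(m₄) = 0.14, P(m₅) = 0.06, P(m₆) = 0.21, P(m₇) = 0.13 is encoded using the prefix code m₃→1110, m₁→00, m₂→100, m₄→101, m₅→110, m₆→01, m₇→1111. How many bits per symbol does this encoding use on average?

L̄ = Σ pᵢ·ℓᵢ = 0.13·4 + 0.20·2 + 0.13·3 + 0.14·3 + 0.06·3 + 0.21·2 + 0.13·4 = 2.85 bits/symbol.

2.85 bits/symbol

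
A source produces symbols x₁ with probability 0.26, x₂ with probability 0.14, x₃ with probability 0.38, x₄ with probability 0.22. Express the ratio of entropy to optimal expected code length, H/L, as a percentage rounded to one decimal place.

Entropy H = −Σ p log₂ p ≈ 1.9134 bits.
Huffman merges: 7/50+11/50→9/25; 13/50+9/25→31/50; 19/50+31/50→1. L = 99/50 ≈ 1.9800.
Efficiency = H/L = 1.9134/1.9800 = 96.6%.

96.6%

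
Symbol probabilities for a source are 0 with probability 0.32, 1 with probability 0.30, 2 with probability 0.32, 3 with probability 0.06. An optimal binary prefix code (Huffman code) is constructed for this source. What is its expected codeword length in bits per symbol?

2 bits/symbol

Repeatedly combine the two least-probable nodes; the expected code length is the sum of the merged weights.
merge 3/50 + 3/10 → 9/25
merge 8/25 + 8/25 → 16/25
merge 9/25 + 16/25 → 1
L = 9/25 + 16/25 + 1 = 2 bits/symbol.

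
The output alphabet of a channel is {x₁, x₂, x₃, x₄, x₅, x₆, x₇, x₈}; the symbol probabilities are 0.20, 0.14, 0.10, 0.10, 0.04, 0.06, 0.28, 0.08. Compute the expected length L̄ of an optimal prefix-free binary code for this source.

Repeatedly combine the two least-probable nodes; the expected code length is the sum of the merged weights.
merge 1/25 + 3/50 → 1/10
merge 2/25 + 1/10 → 9/50
merge 1/10 + 1/10 → 1/5
merge 7/50 + 9/50 → 8/25
merge 1/5 + 1/5 → 2/5
merge 7/25 + 8/25 → 3/5
merge 2/5 + 3/5 → 1
L = 1/10 + 9/50 + 1/5 + 8/25 + 2/5 + 3/5 + 1 = 14/5 = 2.8 bits/symbol.

2.8 bits/symbol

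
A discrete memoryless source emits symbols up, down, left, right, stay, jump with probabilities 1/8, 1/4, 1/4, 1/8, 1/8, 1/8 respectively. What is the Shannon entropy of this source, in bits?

Each probability is a power of 1/2, so log₂(1/p) is an integer.
H = Σ p·log₂(1/p) = 1/8·3 + 1/4·2 + 1/4·2 + 1/8·3 + 1/8·3 + 1/8·3 = 2.5 bits.

2.5 bits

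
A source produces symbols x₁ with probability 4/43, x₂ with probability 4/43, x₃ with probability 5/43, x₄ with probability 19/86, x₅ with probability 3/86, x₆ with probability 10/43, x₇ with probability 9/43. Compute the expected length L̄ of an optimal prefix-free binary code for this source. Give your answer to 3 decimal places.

Repeatedly combine the two least-probable nodes; the expected code length is the sum of the merged weights.
merge 3/86 + 4/43 → 11/86
merge 4/43 + 5/43 → 9/43
merge 11/86 + 9/43 → 29/86
merge 9/43 + 19/86 → 37/86
merge 10/43 + 29/86 → 49/86
merge 37/86 + 49/86 → 1
L = 11/86 + 9/43 + 29/86 + 37/86 + 49/86 + 1 = 115/43 ≈ 2.674 bits/symbol.

2.674 bits/symbol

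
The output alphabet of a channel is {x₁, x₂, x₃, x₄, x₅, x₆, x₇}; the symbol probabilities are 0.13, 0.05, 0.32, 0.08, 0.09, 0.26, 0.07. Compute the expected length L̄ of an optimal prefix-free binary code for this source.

Repeatedly combine the two least-probable nodes; the expected code length is the sum of the merged weights.
merge 1/20 + 7/100 → 3/25
merge 2/25 + 9/100 → 17/100
merge 3/25 + 13/100 → 1/4
merge 17/100 + 1/4 → 21/50
merge 13/50 + 8/25 → 29/50
merge 21/50 + 29/50 → 1
L = 3/25 + 17/100 + 1/4 + 21/50 + 29/50 + 1 = 127/50 = 2.54 bits/symbol.

2.54 bits/symbol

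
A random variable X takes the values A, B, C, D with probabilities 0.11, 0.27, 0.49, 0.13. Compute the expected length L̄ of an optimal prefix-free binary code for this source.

1.75 bits/symbol

Repeatedly combine the two least-probable nodes; the expected code length is the sum of the merged weights.
merge 11/100 + 13/100 → 6/25
merge 6/25 + 27/100 → 51/100
merge 49/100 + 51/100 → 1
L = 6/25 + 51/100 + 1 = 7/4 = 1.75 bits/symbol.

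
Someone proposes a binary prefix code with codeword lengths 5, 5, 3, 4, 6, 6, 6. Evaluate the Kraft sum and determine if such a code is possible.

0.296875; yes

With common denominator 2^6 = 64: Σ 2^(−ℓᵢ) = 2/64 + 2/64 + 8/64 + 4/64 + 1/64 + 1/64 + 1/64 = 19/64 = 0.296875.
Kraft's inequality requires Σ ≤ 1; here Σ = 0.296875 ≤ 1, so such a prefix code exists.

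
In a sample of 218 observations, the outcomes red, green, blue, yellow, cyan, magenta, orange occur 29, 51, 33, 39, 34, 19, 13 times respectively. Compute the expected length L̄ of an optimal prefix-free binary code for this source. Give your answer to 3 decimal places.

2.734 bits/symbol

Probabilities are the counts divided by 218.
Repeatedly combine the two least-probable nodes; the expected code length is the sum of the merged weights.
merge 13/218 + 19/218 → 16/109
merge 29/218 + 16/109 → 61/218
merge 33/218 + 17/109 → 67/218
merge 39/218 + 51/218 → 45/109
merge 61/218 + 67/218 → 64/109
merge 45/109 + 64/109 → 1
L = 16/109 + 61/218 + 67/218 + 45/109 + 64/109 + 1 = 298/109 ≈ 2.734 bits/symbol.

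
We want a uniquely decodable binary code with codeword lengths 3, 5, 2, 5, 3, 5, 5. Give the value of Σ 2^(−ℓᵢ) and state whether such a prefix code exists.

With common denominator 2^5 = 32: Σ 2^(−ℓᵢ) = 4/32 + 1/32 + 8/32 + 1/32 + 4/32 + 1/32 + 1/32 = 20/32 = 0.625.
Kraft's inequality requires Σ ≤ 1; here Σ = 0.625 ≤ 1, so such a prefix code exists.

0.625; yes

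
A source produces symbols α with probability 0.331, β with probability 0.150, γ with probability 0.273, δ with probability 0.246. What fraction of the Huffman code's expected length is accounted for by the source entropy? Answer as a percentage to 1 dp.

97.4%

Entropy H = −Σ p log₂ p ≈ 1.9476 bits.
Huffman merges: 3/20+123/500→99/250; 273/1000+331/1000→151/250; 99/250+151/250→1. L = 2 ≈ 2.0000.
Efficiency = H/L = 1.9476/2.0000 = 97.4%.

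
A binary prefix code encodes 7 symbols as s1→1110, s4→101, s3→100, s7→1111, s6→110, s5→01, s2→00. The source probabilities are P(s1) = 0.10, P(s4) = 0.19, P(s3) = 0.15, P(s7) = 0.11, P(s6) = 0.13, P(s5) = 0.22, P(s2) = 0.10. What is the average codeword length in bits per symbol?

L̄ = Σ pᵢ·ℓᵢ = 0.10·4 + 0.19·3 + 0.15·3 + 0.11·4 + 0.13·3 + 0.22·2 + 0.10·2 = 2.89 bits/symbol.

2.89 bits/symbol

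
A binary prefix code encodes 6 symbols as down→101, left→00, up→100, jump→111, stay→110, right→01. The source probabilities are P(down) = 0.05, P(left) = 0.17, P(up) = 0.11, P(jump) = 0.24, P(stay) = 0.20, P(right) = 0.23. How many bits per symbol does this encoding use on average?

L̄ = Σ pᵢ·ℓᵢ = 0.05·3 + 0.17·2 + 0.11·3 + 0.24·3 + 0.20·3 + 0.23·2 = 2.6 bits/symbol.

2.6 bits/symbol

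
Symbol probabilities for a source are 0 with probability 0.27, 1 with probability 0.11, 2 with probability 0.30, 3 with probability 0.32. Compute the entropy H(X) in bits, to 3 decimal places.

H = −Σ pᵢ log₂ pᵢ.
−0.27·log₂(0.27) = 0.5100
−0.11·log₂(0.11) = 0.3503
−0.30·log₂(0.30) = 0.5211
−0.32·log₂(0.32) = 0.5260
Sum ≈ 1.9074 → 1.907 bits.

1.907 bits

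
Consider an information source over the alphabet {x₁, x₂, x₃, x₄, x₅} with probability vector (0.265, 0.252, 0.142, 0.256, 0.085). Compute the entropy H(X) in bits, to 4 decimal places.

2.2142 bits

H = −Σ pᵢ log₂ pᵢ.
−0.265·log₂(0.265) = 0.5077
−0.252·log₂(0.252) = 0.5011
−0.142·log₂(0.142) = 0.3999
−0.256·log₂(0.256) = 0.5032
−0.085·log₂(0.085) = 0.3023
Sum ≈ 2.2142 → 2.2142 bits.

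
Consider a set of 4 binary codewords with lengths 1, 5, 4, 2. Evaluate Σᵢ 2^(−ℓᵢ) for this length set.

With common denominator 2^5 = 32: Σ 2^(−ℓᵢ) = 16/32 + 1/32 + 2/32 + 8/32 = 27/32 = 0.84375.

0.84375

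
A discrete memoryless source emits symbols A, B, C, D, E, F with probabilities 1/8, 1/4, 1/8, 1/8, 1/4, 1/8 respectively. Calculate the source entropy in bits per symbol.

Each probability is a power of 1/2, so log₂(1/p) is an integer.
H = Σ p·log₂(1/p) = 1/8·3 + 1/4·2 + 1/8·3 + 1/8·3 + 1/4·2 + 1/8·3 = 2.5 bits.

2.5 bits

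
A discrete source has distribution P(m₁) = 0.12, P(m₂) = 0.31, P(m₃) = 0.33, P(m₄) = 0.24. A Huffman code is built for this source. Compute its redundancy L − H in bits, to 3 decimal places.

Entropy H = −Σ p log₂ p ≈ 1.9128 bits.
Huffman merges: 3/25+6/25→9/25; 31/100+33/100→16/25; 9/25+16/25→1. L = 2 ≈ 2.0000.
L − H = 2.0000 − 1.9128 = 0.087 bits.

0.087 bits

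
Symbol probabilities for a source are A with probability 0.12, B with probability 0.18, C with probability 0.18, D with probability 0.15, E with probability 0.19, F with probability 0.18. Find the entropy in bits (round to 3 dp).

H = −Σ pᵢ log₂ pᵢ.
−0.12·log₂(0.12) = 0.3671
−0.18·log₂(0.18) = 0.4453
−0.18·log₂(0.18) = 0.4453
−0.15·log₂(0.15) = 0.4105
−0.19·log₂(0.19) = 0.4552
−0.18·log₂(0.18) = 0.4453
Sum ≈ 2.5688 → 2.569 bits.

2.569 bits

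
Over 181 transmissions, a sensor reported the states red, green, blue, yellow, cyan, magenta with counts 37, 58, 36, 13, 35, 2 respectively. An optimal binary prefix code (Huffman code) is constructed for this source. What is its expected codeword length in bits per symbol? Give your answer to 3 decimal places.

Probabilities are the counts divided by 181.
Repeatedly combine the two least-probable nodes; the expected code length is the sum of the merged weights.
merge 2/181 + 13/181 → 15/181
merge 15/181 + 35/181 → 50/181
merge 36/181 + 37/181 → 73/181
merge 50/181 + 58/181 → 108/181
merge 73/181 + 108/181 → 1
L = 15/181 + 50/181 + 73/181 + 108/181 + 1 = 427/181 ≈ 2.359 bits/symbol.

2.359 bits/symbol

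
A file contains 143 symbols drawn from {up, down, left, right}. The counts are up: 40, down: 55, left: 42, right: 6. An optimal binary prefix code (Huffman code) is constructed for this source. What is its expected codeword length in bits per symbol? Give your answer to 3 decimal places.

Probabilities are the counts divided by 143.
Repeatedly combine the two least-probable nodes; the expected code length is the sum of the merged weights.
merge 6/143 + 40/143 → 46/143
merge 42/143 + 46/143 → 8/13
merge 5/13 + 8/13 → 1
L = 46/143 + 8/13 + 1 = 277/143 ≈ 1.937 bits/symbol.

1.937 bits/symbol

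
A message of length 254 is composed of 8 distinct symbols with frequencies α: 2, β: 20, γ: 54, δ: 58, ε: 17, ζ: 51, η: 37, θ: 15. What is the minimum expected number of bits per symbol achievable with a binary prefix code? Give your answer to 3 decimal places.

2.760 bits/symbol

Probabilities are the counts divided by 254.
Repeatedly combine the two least-probable nodes; the expected code length is the sum of the merged weights.
merge 1/127 + 15/254 → 17/254
merge 17/254 + 17/254 → 17/127
merge 10/127 + 17/127 → 27/127
merge 37/254 + 51/254 → 44/127
merge 27/127 + 27/127 → 54/127
merge 29/127 + 44/127 → 73/127
merge 54/127 + 73/127 → 1
L = 17/254 + 17/127 + 27/127 + 44/127 + 54/127 + 73/127 + 1 = 701/254 ≈ 2.760 bits/symbol.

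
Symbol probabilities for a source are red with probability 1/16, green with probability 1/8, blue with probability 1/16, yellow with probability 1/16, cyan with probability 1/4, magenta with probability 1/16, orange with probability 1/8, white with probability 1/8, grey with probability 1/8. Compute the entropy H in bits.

3 bits

Each probability is a power of 1/2, so log₂(1/p) is an integer.
H = Σ p·log₂(1/p) = 1/16·4 + 1/8·3 + 1/16·4 + 1/16·4 + 1/4·2 + 1/16·4 + 1/8·3 + 1/8·3 + 1/8·3 = 3 bits.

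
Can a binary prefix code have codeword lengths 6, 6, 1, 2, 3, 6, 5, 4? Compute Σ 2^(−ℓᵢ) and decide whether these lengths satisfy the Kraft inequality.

With common denominator 2^6 = 64: Σ 2^(−ℓᵢ) = 1/64 + 1/64 + 32/64 + 16/64 + 8/64 + 1/64 + 2/64 + 4/64 = 65/64 = 1.015625.
Kraft's inequality requires Σ ≤ 1; here Σ = 1.015625 > 1, so no such prefix code exists.

1.015625; no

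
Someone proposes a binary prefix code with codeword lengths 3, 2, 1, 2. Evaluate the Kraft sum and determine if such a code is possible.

1.125; no

With common denominator 2^3 = 8: Σ 2^(−ℓᵢ) = 1/8 + 2/8 + 4/8 + 2/8 = 9/8 = 1.125.
Kraft's inequality requires Σ ≤ 1; here Σ = 1.125 > 1, so no such prefix code exists.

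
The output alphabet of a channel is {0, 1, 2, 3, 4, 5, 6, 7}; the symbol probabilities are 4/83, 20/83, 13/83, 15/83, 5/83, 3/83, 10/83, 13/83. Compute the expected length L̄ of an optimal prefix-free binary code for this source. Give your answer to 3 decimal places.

Repeatedly combine the two least-probable nodes; the expected code length is the sum of the merged weights.
merge 3/83 + 4/83 → 7/83
merge 5/83 + 7/83 → 12/83
merge 10/83 + 12/83 → 22/83
merge 13/83 + 13/83 → 26/83
merge 15/83 + 20/83 → 35/83
merge 22/83 + 26/83 → 48/83
merge 35/83 + 48/83 → 1
L = 7/83 + 12/83 + 22/83 + 26/83 + 35/83 + 48/83 + 1 = 233/83 ≈ 2.807 bits/symbol.

2.807 bits/symbol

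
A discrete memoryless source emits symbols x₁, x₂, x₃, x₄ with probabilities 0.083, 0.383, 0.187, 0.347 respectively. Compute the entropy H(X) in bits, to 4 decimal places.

H = −Σ pᵢ log₂ pᵢ.
−0.083·log₂(0.083) = 0.2980
−0.383·log₂(0.383) = 0.5303
−0.187·log₂(0.187) = 0.4523
−0.347·log₂(0.347) = 0.5299
Sum ≈ 1.8105 → 1.8105 bits.

1.8105 bits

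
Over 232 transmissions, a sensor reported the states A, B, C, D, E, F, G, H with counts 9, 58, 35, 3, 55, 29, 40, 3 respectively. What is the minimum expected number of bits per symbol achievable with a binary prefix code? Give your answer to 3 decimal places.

Probabilities are the counts divided by 232.
Repeatedly combine the two least-probable nodes; the expected code length is the sum of the merged weights.
merge 3/232 + 3/232 → 3/116
merge 3/116 + 9/232 → 15/232
merge 15/232 + 1/8 → 11/58
merge 35/232 + 5/29 → 75/232
merge 11/58 + 55/232 → 99/232
merge 1/4 + 75/232 → 133/232
merge 99/232 + 133/232 → 1
L = 3/116 + 15/232 + 11/58 + 75/232 + 99/232 + 133/232 + 1 = 151/58 ≈ 2.603 bits/symbol.

2.603 bits/symbol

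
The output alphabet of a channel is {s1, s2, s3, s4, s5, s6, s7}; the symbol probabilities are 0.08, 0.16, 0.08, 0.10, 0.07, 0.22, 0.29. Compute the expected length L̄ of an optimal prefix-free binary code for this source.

2.64 bits/symbol

Repeatedly combine the two least-probable nodes; the expected code length is the sum of the merged weights.
merge 7/100 + 2/25 → 3/20
merge 2/25 + 1/10 → 9/50
merge 3/20 + 4/25 → 31/100
merge 9/50 + 11/50 → 2/5
merge 29/100 + 31/100 → 3/5
merge 2/5 + 3/5 → 1
L = 3/20 + 9/50 + 31/100 + 2/5 + 3/5 + 1 = 66/25 = 2.64 bits/symbol.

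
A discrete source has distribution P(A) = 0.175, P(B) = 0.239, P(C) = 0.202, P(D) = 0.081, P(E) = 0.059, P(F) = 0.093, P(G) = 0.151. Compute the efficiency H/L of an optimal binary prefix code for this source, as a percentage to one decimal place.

Entropy H = −Σ p log₂ p ≈ 2.6648 bits.
Huffman merges: 59/1000+81/1000→7/50; 93/1000+7/50→233/1000; 151/1000+7/40→163/500; 101/500+233/1000→87/200; 239/1000+163/500→113/200; 87/200+113/200→1. L = 2699/1000 ≈ 2.6990.
Efficiency = H/L = 2.6648/2.6990 = 98.7%.

98.7%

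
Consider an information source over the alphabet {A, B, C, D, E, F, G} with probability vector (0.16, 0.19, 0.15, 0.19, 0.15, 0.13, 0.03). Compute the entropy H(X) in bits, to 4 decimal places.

2.6890 bits

H = −Σ pᵢ log₂ pᵢ.
−0.16·log₂(0.16) = 0.4230
−0.19·log₂(0.19) = 0.4552
−0.15·log₂(0.15) = 0.4105
−0.19·log₂(0.19) = 0.4552
−0.15·log₂(0.15) = 0.4105
−0.13·log₂(0.13) = 0.3826
−0.03·log₂(0.03) = 0.1518
Sum ≈ 2.6890 → 2.6890 bits.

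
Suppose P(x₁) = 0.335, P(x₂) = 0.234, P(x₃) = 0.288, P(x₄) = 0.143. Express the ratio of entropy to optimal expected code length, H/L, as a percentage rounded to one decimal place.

Entropy H = −Σ p log₂ p ≈ 1.9373 bits.
Huffman merges: 143/1000+117/500→377/1000; 36/125+67/200→623/1000; 377/1000+623/1000→1. L = 2 ≈ 2.0000.
Efficiency = H/L = 1.9373/2.0000 = 96.9%.

96.9%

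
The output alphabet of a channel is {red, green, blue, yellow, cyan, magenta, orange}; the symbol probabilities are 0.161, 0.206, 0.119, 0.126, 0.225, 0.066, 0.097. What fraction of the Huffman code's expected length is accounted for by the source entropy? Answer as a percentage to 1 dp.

99.0%

Entropy H = −Σ p log₂ p ≈ 2.7052 bits.
Huffman merges: 33/500+97/1000→163/1000; 119/1000+63/500→49/200; 161/1000+163/1000→81/250; 103/500+9/40→431/1000; 49/200+81/250→569/1000; 431/1000+569/1000→1. L = 683/250 ≈ 2.7320.
Efficiency = H/L = 2.7052/2.7320 = 99.0%.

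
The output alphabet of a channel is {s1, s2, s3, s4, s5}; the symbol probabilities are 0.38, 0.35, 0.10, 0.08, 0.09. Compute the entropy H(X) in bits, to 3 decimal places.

1.997 bits

H = −Σ pᵢ log₂ pᵢ.
−0.38·log₂(0.38) = 0.5305
−0.35·log₂(0.35) = 0.5301
−0.10·log₂(0.10) = 0.3322
−0.08·log₂(0.08) = 0.2915
−0.09·log₂(0.09) = 0.3127
Sum ≈ 1.9969 → 1.997 bits.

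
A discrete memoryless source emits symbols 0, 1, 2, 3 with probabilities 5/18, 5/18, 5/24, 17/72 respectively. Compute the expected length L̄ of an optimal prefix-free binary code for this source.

2 bits/symbol

Repeatedly combine the two least-probable nodes; the expected code length is the sum of the merged weights.
merge 5/24 + 17/72 → 4/9
merge 5/18 + 5/18 → 5/9
merge 4/9 + 5/9 → 1
L = 4/9 + 5/9 + 1 = 2 bits/symbol.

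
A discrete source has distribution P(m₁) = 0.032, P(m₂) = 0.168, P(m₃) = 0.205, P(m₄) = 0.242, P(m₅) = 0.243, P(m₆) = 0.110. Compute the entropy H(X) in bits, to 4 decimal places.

2.4015 bits

H = −Σ pᵢ log₂ pᵢ.
−0.032·log₂(0.032) = 0.1589
−0.168·log₂(0.168) = 0.4323
−0.205·log₂(0.205) = 0.4687
−0.242·log₂(0.242) = 0.4954
−0.243·log₂(0.243) = 0.4960
−0.110·log₂(0.110) = 0.3503
Sum ≈ 2.4015 → 2.4015 bits.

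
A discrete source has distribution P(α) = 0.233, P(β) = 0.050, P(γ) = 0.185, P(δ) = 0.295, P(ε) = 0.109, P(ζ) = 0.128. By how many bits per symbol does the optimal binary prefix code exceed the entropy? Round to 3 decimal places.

0.042 bits

Entropy H = −Σ p log₂ p ≈ 2.4038 bits.
Huffman merges: 1/20+109/1000→159/1000; 16/125+159/1000→287/1000; 37/200+233/1000→209/500; 287/1000+59/200→291/500; 209/500+291/500→1. L = 1223/500 ≈ 2.4460.
L − H = 2.4460 − 2.4038 = 0.042 bits.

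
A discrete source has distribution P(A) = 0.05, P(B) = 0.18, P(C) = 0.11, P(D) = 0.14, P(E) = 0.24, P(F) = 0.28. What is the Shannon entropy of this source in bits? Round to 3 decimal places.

2.417 bits

H = −Σ pᵢ log₂ pᵢ.
−0.05·log₂(0.05) = 0.2161
−0.18·log₂(0.18) = 0.4453
−0.11·log₂(0.11) = 0.3503
−0.14·log₂(0.14) = 0.3971
−0.24·log₂(0.24) = 0.4941
−0.28·log₂(0.28) = 0.5142
Sum ≈ 2.4172 → 2.417 bits.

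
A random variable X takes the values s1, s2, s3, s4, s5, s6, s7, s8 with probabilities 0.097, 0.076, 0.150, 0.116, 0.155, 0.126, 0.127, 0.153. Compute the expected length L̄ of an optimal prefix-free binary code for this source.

Repeatedly combine the two least-probable nodes; the expected code length is the sum of the merged weights.
merge 19/250 + 97/1000 → 173/1000
merge 29/250 + 63/500 → 121/500
merge 127/1000 + 3/20 → 277/1000
merge 153/1000 + 31/200 → 77/250
merge 173/1000 + 121/500 → 83/200
merge 277/1000 + 77/250 → 117/200
merge 83/200 + 117/200 → 1
L = 173/1000 + 121/500 + 277/1000 + 77/250 + 83/200 + 117/200 + 1 = 3 bits/symbol.

3 bits/symbol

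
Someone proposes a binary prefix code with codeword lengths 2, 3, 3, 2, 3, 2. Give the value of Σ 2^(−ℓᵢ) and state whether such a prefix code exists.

With common denominator 2^3 = 8: Σ 2^(−ℓᵢ) = 2/8 + 1/8 + 1/8 + 2/8 + 1/8 + 2/8 = 9/8 = 1.125.
Kraft's inequality requires Σ ≤ 1; here Σ = 1.125 > 1, so no such prefix code exists.

1.125; no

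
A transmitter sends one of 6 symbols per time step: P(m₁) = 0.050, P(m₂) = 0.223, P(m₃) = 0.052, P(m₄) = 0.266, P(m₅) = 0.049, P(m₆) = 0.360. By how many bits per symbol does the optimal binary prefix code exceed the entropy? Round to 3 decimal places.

0.077 bits

Entropy H = −Σ p log₂ p ≈ 2.1727 bits.
Huffman merges: 49/1000+1/20→99/1000; 13/250+99/1000→151/1000; 151/1000+223/1000→187/500; 133/500+9/25→313/500; 187/500+313/500→1. L = 9/4 ≈ 2.2500.
L − H = 2.2500 − 2.1727 = 0.077 bits.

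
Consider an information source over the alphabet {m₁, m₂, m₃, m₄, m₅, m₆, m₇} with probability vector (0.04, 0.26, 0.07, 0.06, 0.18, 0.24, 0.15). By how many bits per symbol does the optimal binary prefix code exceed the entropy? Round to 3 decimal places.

0.037 bits

Entropy H = −Σ p log₂ p ≈ 2.5531 bits.
Huffman merges: 1/25+3/50→1/10; 7/100+1/10→17/100; 3/20+17/100→8/25; 9/50+6/25→21/50; 13/50+8/25→29/50; 21/50+29/50→1. L = 259/100 ≈ 2.5900.
L − H = 2.5900 − 2.5531 = 0.037 bits.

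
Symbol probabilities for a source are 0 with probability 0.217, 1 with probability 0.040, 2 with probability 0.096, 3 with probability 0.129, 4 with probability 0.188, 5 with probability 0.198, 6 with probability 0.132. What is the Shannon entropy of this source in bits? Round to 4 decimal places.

H = −Σ pᵢ log₂ pᵢ.
−0.217·log₂(0.217) = 0.4783
−0.040·log₂(0.040) = 0.1858
−0.096·log₂(0.096) = 0.3246
−0.129·log₂(0.129) = 0.3811
−0.188·log₂(0.188) = 0.4533
−0.198·log₂(0.198) = 0.4626
−0.132·log₂(0.132) = 0.3856
Sum ≈ 2.6713 → 2.6713 bits.

2.6713 bits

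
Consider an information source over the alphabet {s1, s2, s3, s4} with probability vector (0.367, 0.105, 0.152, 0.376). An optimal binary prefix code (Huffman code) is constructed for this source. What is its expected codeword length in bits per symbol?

Repeatedly combine the two least-probable nodes; the expected code length is the sum of the merged weights.
merge 21/200 + 19/125 → 257/1000
merge 257/1000 + 367/1000 → 78/125
merge 47/125 + 78/125 → 1
L = 257/1000 + 78/125 + 1 = 1881/1000 = 1.881 bits/symbol.

1.881 bits/symbol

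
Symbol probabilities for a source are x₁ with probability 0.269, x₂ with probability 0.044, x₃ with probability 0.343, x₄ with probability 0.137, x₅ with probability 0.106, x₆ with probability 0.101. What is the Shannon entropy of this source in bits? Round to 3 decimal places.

H = −Σ pᵢ log₂ pᵢ.
−0.269·log₂(0.269) = 0.5096
−0.044·log₂(0.044) = 0.1983
−0.343·log₂(0.343) = 0.5295
−0.137·log₂(0.137) = 0.3929
−0.106·log₂(0.106) = 0.3432
−0.101·log₂(0.101) = 0.3341
Sum ≈ 2.3075 → 2.308 bits.

2.308 bits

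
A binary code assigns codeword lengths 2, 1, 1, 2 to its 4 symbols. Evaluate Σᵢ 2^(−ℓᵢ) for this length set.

With common denominator 2^2 = 4: Σ 2^(−ℓᵢ) = 1/4 + 2/4 + 2/4 + 1/4 = 6/4 = 1.5.

1.5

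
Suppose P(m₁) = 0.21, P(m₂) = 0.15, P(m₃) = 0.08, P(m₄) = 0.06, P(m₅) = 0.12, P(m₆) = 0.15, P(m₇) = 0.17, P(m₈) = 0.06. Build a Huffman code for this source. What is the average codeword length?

2.91 bits/symbol

Repeatedly combine the two least-probable nodes; the expected code length is the sum of the merged weights.
merge 3/50 + 3/50 → 3/25
merge 2/25 + 3/25 → 1/5
merge 3/25 + 3/20 → 27/100
merge 3/20 + 17/100 → 8/25
merge 1/5 + 21/100 → 41/100
merge 27/100 + 8/25 → 59/100
merge 41/100 + 59/100 → 1
L = 3/25 + 1/5 + 27/100 + 8/25 + 41/100 + 59/100 + 1 = 291/100 = 2.91 bits/symbol.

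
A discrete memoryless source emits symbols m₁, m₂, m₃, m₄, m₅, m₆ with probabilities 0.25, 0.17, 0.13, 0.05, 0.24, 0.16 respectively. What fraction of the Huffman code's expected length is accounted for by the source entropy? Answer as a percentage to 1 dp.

97.6%

Entropy H = −Σ p log₂ p ≈ 2.4505 bits.
Huffman merges: 1/20+13/100→9/50; 4/25+17/100→33/100; 9/50+6/25→21/50; 1/4+33/100→29/50; 21/50+29/50→1. L = 251/100 ≈ 2.5100.
Efficiency = H/L = 2.4505/2.5100 = 97.6%.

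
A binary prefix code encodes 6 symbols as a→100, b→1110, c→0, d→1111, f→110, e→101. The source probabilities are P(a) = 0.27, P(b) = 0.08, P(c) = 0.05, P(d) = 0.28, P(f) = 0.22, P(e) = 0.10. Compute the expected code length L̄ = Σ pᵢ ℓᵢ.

3.26 bits/symbol

L̄ = Σ pᵢ·ℓᵢ = 0.27·3 + 0.08·4 + 0.05·1 + 0.28·4 + 0.22·3 + 0.10·3 = 3.26 bits/symbol.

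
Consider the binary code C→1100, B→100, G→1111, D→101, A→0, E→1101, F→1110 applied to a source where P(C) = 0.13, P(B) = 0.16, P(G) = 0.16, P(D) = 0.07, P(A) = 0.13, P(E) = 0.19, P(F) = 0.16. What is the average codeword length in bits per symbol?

L̄ = Σ pᵢ·ℓᵢ = 0.13·4 + 0.16·3 + 0.16·4 + 0.07·3 + 0.13·1 + 0.19·4 + 0.16·4 = 3.38 bits/symbol.

3.38 bits/symbol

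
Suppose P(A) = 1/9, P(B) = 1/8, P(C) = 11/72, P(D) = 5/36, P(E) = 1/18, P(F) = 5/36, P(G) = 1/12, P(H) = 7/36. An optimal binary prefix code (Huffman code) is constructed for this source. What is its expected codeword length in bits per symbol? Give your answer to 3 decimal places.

2.944 bits/symbol

Repeatedly combine the two least-probable nodes; the expected code length is the sum of the merged weights.
merge 1/18 + 1/12 → 5/36
merge 1/9 + 1/8 → 17/72
merge 5/36 + 5/36 → 5/18
merge 5/36 + 11/72 → 7/24
merge 7/36 + 17/72 → 31/72
merge 5/18 + 7/24 → 41/72
merge 31/72 + 41/72 → 1
L = 5/36 + 17/72 + 5/18 + 7/24 + 31/72 + 41/72 + 1 = 53/18 ≈ 2.944 bits/symbol.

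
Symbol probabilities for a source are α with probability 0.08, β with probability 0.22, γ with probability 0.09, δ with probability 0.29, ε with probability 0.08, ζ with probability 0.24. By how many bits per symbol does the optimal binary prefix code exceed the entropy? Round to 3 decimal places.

Entropy H = −Σ p log₂ p ≈ 2.3883 bits.
Huffman merges: 2/25+2/25→4/25; 9/100+4/25→1/4; 11/50+6/25→23/50; 1/4+29/100→27/50; 23/50+27/50→1. L = 241/100 ≈ 2.4100.
L − H = 2.4100 − 2.3883 = 0.022 bits.

0.022 bits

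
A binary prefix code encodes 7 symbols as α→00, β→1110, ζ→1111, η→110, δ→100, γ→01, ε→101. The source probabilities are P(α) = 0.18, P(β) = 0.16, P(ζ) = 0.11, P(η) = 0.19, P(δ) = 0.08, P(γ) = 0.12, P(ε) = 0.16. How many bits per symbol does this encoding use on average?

2.97 bits/symbol

L̄ = Σ pᵢ·ℓᵢ = 0.18·2 + 0.16·4 + 0.11·4 + 0.19·3 + 0.08·3 + 0.12·2 + 0.16·3 = 2.97 bits/symbol.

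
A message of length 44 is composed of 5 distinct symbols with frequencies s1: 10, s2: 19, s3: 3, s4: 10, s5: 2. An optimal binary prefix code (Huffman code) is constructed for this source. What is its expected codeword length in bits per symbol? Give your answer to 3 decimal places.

Probabilities are the counts divided by 44.
Repeatedly combine the two least-probable nodes; the expected code length is the sum of the merged weights.
merge 1/22 + 3/44 → 5/44
merge 5/44 + 5/22 → 15/44
merge 5/22 + 15/44 → 25/44
merge 19/44 + 25/44 → 1
L = 5/44 + 15/44 + 25/44 + 1 = 89/44 ≈ 2.023 bits/symbol.

2.023 bits/symbol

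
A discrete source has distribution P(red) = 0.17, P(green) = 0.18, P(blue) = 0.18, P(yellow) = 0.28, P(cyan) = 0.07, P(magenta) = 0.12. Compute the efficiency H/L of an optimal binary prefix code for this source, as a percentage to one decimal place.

Entropy H = −Σ p log₂ p ≈ 2.4750 bits.
Huffman merges: 7/100+3/25→19/100; 17/100+9/50→7/20; 9/50+19/100→37/100; 7/25+7/20→63/100; 37/100+63/100→1. L = 127/50 ≈ 2.5400.
Efficiency = H/L = 2.4750/2.5400 = 97.4%.

97.4%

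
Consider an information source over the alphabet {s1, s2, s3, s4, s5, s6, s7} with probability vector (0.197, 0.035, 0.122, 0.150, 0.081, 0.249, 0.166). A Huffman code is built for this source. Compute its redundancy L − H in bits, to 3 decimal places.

Entropy H = −Σ p log₂ p ≈ 2.6350 bits.
Huffman merges: 7/200+81/1000→29/250; 29/250+61/500→119/500; 3/20+83/500→79/250; 197/1000+119/500→87/200; 249/1000+79/250→113/200; 87/200+113/200→1. L = 267/100 ≈ 2.6700.
L − H = 2.6700 − 2.6350 = 0.035 bits.

0.035 bits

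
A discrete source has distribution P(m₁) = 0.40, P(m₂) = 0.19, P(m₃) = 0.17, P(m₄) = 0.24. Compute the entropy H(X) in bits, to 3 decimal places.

1.913 bits

H = −Σ pᵢ log₂ pᵢ.
−0.40·log₂(0.40) = 0.5288
−0.19·log₂(0.19) = 0.4552
−0.17·log₂(0.17) = 0.4346
−0.24·log₂(0.24) = 0.4941
Sum ≈ 1.9127 → 1.913 bits.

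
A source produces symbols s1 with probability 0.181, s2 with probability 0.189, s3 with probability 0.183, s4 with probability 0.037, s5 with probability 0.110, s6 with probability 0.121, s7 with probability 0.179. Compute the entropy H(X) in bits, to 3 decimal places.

H = −Σ pᵢ log₂ pᵢ.
−0.181·log₂(0.181) = 0.4463
−0.189·log₂(0.189) = 0.4543
−0.183·log₂(0.183) = 0.4484
−0.037·log₂(0.037) = 0.1760
−0.110·log₂(0.110) = 0.3503
−0.121·log₂(0.121) = 0.3687
−0.179·log₂(0.179) = 0.4443
Sum ≈ 2.6882 → 2.688 bits.

2.688 bits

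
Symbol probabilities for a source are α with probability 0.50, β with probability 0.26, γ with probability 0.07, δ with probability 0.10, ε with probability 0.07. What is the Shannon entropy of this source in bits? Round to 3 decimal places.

1.875 bits

H = −Σ pᵢ log₂ pᵢ.
−0.50·log₂(0.50) = 0.5000
−0.26·log₂(0.26) = 0.5053
−0.07·log₂(0.07) = 0.2686
−0.10·log₂(0.10) = 0.3322
−0.07·log₂(0.07) = 0.2686
Sum ≈ 1.8746 → 1.875 bits.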